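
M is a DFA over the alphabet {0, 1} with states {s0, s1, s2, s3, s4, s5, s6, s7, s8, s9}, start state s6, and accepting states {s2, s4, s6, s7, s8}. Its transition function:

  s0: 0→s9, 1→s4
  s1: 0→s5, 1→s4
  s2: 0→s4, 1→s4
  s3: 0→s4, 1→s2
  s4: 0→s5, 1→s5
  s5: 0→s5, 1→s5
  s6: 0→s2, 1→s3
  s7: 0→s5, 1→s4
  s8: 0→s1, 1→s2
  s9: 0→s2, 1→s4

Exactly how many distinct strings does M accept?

The useful subgraph on states {s2, s3, s4, s6} is acyclic, so L(M) is finite; the longest accepting path visits 4 useful states, giving maximum string length 3.
Counting accepting paths from s6 by length: 1 of length 0, 1 of length 1, 4 of length 2, 2 of length 3. Total 8.

8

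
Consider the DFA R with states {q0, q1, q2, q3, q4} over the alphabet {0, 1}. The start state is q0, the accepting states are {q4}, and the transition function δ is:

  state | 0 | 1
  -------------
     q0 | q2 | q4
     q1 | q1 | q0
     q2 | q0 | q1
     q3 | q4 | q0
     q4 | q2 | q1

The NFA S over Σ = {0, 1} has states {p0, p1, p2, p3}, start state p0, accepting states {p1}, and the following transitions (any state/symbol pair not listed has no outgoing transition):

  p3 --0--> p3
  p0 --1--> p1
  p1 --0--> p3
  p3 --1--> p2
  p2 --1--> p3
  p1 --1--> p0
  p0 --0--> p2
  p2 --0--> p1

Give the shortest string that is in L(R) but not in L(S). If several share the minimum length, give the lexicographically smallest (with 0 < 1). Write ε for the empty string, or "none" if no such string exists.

001

The string 001 is accepted by R but not by S.
No shorter string lies in the difference, and 001 is the lexicographically first length-3 string in L(R) \ L(S).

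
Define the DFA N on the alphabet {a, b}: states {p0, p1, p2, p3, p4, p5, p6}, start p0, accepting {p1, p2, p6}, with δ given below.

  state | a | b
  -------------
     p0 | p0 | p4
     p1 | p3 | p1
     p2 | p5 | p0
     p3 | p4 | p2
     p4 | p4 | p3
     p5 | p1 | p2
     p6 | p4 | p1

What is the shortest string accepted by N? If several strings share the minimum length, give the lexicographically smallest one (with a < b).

bbb

A breadth-first search from p0 reaches an accepting state first via the path p0 → p4 → p3 → p2 on input bbb.
No string of length < 3 is accepted (BFS exhausts all shorter strings without reaching an accepting state), and bbb is the lexicographically least accepting string of length 3.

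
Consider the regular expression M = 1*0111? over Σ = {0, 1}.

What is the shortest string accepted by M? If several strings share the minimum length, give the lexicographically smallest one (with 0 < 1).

By inspection of the expression, no string of length less than 3 matches, and 011 is the lexicographically first match of length 3.

011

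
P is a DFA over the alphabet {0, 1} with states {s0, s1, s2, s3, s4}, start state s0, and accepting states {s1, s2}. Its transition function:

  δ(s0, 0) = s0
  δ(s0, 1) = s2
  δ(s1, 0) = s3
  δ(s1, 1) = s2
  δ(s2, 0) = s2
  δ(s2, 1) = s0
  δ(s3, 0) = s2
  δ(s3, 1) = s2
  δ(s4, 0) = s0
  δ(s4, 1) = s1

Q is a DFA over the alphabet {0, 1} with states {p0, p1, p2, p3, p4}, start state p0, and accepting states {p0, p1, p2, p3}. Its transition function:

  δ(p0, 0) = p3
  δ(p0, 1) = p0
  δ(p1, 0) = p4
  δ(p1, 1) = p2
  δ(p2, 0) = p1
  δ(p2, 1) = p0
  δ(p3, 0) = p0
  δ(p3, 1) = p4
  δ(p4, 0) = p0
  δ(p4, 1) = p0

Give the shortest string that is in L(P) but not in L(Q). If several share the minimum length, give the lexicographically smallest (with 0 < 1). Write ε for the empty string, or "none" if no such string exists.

The string 01 is accepted by P but not by Q.
No shorter string lies in the difference, and 01 is the lexicographically first length-2 string in L(P) \ L(Q).

01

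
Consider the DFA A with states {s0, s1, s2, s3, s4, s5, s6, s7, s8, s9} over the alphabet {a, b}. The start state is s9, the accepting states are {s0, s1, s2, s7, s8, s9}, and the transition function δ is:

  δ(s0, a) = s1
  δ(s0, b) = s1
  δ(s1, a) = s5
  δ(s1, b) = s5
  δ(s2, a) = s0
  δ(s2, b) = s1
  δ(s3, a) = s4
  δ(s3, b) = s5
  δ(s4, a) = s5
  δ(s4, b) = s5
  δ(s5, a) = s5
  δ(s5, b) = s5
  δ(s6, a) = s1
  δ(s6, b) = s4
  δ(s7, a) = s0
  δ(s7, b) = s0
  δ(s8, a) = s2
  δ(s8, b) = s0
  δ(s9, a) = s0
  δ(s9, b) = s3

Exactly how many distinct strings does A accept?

The useful subgraph on states {s0, s1, s9} is acyclic, so L(A) is finite; the longest accepting path visits 3 useful states, giving maximum string length 2.
Counting accepting paths from s9 by length: 1 of length 0, 1 of length 1, 2 of length 2. Total 4.

4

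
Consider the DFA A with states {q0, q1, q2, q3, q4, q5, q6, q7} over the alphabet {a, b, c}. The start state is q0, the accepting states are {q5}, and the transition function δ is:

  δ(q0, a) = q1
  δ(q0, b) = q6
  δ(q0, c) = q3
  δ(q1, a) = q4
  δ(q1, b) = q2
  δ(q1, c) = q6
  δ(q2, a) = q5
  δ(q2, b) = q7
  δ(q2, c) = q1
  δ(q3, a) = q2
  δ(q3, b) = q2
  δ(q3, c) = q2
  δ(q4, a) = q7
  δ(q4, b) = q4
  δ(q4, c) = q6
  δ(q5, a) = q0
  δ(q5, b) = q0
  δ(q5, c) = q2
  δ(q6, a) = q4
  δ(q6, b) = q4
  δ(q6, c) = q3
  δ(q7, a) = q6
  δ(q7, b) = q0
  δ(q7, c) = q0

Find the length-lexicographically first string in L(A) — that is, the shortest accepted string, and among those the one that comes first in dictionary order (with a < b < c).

A breadth-first search from q0 reaches an accepting state first via the path q0 → q1 → q2 → q5 on input aba.
No string of length < 3 is accepted (BFS exhausts all shorter strings without reaching an accepting state), and aba is the lexicographically least accepting string of length 3.

aba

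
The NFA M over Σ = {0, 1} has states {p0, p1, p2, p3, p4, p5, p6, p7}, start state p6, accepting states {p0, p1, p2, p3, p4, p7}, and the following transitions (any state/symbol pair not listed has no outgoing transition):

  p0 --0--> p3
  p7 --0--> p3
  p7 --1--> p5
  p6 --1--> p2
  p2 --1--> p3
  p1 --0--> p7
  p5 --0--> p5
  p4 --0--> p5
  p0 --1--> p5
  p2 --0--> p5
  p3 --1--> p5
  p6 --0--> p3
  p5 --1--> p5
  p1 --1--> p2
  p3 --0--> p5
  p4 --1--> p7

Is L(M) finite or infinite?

finite

The useful states (reachable from p6 and able to reach an accepting state) are {p2, p3, p6}.
Restricted to these states the transition graph has no cycle, so every accepting path has bounded length and L is finite.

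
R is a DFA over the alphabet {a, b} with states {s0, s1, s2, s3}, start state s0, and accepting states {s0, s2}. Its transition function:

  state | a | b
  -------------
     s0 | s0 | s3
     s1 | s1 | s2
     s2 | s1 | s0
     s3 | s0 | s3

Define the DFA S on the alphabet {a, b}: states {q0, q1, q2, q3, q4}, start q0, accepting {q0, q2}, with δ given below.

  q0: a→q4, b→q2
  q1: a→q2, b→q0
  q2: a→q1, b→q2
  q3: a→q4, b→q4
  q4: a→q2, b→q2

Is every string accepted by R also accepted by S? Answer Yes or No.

No

The string a is in L(R) but not in L(S).
So L(R) ⊄ L(S).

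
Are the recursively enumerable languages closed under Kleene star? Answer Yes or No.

Yes

Dovetail over all factorisations of the input into blocks and all step bounds, running the recogniser for L on every block of a factorisation; accept if some factorisation has all of its blocks accepted.
So the recursively enumerable languages are closed under Kleene star.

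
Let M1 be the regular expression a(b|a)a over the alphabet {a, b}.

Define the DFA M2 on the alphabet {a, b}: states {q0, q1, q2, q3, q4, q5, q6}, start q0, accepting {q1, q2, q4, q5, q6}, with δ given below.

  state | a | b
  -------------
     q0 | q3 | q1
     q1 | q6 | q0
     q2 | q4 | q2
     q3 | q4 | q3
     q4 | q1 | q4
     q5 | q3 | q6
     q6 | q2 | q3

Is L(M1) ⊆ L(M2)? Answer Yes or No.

Yes

Converting the expression M1 to a DFA (subset construction, then merging equivalent states) gives the minimal DFA with states {r0, r1, r2, r3, r4}, start state r0, accepting states {r4} and transitions r0: a→r1, b→r2; r1: a→r3, b→r3; r2: a→r2, b→r2; r3: a→r4, b→r2; r4: a→r2, b→r2.
Exploring the product automaton M1 × M2 from the start pair (r0, q0), following both machines on each input symbol, reaches 12 state pairs: (r0, q0), (r1, q3), (r2, q1), (r3, q4), (r3, q3), (r2, q6), (r2, q0), (r4, q1), (r2, q4), (r4, q4), (r2, q3), (r2, q2).
M1 accepts in {r4} and M2 accepts in {q1, q2, q4, q5, q6}. The reachable pairs whose M1-component is accepting are (r4, q1), (r4, q4); in each of them the M2-component is accepting too, so the product for L(M1) \ L(M2) (M1-component accepting, M2-component rejecting) has no reachable accepting pair and the difference is empty.
Hence every string in L(M1) is also in L(M2).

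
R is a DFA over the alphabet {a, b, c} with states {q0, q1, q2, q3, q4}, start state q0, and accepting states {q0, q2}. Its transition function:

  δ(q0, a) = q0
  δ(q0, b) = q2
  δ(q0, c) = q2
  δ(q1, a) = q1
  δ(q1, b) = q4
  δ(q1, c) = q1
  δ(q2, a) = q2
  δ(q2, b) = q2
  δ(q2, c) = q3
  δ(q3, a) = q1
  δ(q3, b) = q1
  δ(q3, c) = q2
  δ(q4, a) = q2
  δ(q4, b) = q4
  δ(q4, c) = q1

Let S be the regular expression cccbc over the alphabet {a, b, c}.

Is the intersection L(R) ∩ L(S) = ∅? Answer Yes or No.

Yes

Converting the expression S to a DFA (subset construction, then merging equivalent states) gives the minimal DFA with states {s0, s1, s2, s3, s4, s5, s6}, start state s0, accepting states {s6} and transitions s0: a→s1, b→s1, c→s2; s1: a→s1, b→s1, c→s1; s2: a→s1, b→s1, c→s3; s3: a→s1, b→s1, c→s4; s4: a→s1, b→s5, c→s1; s5: a→s1, b→s1, c→s6; s6: a→s1, b→s1, c→s1.
Exploring the product automaton R × S from the start pair (q0, s0), following both machines on each input symbol, reaches 11 state pairs: (q0, s0), (q0, s1), (q2, s1), (q2, s2), (q3, s1), (q3, s3), (q1, s1), (q2, s4), (q4, s1), (q2, s5), (q3, s6).
R accepts in {q0, q2} and S accepts in {s6}; no reachable pair has both components accepting, so no string drives both machines to acceptance simultaneously and L(R) ∩ L(S) = ∅.
So no string is accepted by both, and the intersection is empty.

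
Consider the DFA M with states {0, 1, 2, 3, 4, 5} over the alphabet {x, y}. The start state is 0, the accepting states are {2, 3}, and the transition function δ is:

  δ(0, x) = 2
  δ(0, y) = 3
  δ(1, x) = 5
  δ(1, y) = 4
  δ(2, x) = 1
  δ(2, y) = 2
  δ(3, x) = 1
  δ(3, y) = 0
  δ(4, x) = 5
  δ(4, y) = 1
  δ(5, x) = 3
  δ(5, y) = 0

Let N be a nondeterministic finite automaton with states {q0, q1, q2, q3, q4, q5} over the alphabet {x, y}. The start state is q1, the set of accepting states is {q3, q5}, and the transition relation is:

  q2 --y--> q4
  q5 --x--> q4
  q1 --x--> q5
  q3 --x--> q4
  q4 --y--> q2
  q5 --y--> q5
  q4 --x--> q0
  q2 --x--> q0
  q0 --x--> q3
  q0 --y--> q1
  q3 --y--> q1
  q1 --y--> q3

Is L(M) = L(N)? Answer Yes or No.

Exploring the product automaton M × N from the start pair (0, q1), following both machines on each input symbol, reaches 6 state pairs: (0, q1), (2, q5), (3, q3), (1, q4), (5, q0), (4, q2).
M accepts in {2, 3} and N accepts in {q3, q5}. In every reachable pair the two components are either both accepting — (2, q5), (3, q3) — or both non-accepting, so no string is accepted by exactly one of the machines: L(M) \ L(N) and L(N) \ L(M) are both empty.
Hence every string is accepted by M iff it is accepted by N, and the two languages coincide.

Yes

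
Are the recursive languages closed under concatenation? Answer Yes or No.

For an input of length n, try each of the n+1 split points, running the decider for L₁ on the prefix and the decider for L₂ on the suffix; accept if some split succeeds. Finitely many halting sub-runs, so this decides L₁L₂.
So the recursive languages are closed under concatenation.

Yes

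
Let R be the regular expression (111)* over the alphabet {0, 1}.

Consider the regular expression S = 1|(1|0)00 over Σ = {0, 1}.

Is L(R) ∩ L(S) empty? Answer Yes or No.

Converting the expression R to a DFA (subset construction, then merging equivalent states) gives the minimal DFA with states {r0, r1, r2, r3}, start state r0, accepting states {r0} and transitions r0: 0→r1, 1→r2; r1: 0→r1, 1→r1; r2: 0→r1, 1→r3; r3: 0→r1, 1→r0.
Converting the expression S to a DFA (subset construction, then merging equivalent states) gives the minimal DFA with states {s0, s1, s2, s3, s4, s5}, start state s0, accepting states {s2, s5} and transitions s0: 0→s1, 1→s2; s1: 0→s3, 1→s4; s2: 0→s3, 1→s4; s3: 0→s5, 1→s4; s4: 0→s4, 1→s4; s5: 0→s4, 1→s4.
Exploring the product automaton R × S from the start pair (r0, s0), following both machines on each input symbol, reaches 9 state pairs: (r0, s0), (r1, s1), (r2, s2), (r1, s3), (r1, s4), (r3, s4), (r1, s5), (r0, s4), (r2, s4).
R accepts in {r0} and S accepts in {s2, s5}; no reachable pair has both components accepting, so no string drives both machines to acceptance simultaneously and L(R) ∩ L(S) = ∅.
So no string is accepted by both, and the intersection is empty.

Yes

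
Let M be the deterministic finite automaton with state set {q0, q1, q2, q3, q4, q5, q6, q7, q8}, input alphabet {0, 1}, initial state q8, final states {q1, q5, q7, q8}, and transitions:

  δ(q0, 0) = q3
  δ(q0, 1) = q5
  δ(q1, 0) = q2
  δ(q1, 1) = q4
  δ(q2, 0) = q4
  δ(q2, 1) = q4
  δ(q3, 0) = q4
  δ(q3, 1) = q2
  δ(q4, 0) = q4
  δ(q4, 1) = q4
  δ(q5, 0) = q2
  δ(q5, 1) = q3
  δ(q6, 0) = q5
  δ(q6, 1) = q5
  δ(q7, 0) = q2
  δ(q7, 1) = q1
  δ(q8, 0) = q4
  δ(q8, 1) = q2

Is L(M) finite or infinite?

finite

The useful states (reachable from q8 and able to reach an accepting state) are {q8}.
Restricted to these states the transition graph has no cycle, so every accepting path has bounded length and L is finite.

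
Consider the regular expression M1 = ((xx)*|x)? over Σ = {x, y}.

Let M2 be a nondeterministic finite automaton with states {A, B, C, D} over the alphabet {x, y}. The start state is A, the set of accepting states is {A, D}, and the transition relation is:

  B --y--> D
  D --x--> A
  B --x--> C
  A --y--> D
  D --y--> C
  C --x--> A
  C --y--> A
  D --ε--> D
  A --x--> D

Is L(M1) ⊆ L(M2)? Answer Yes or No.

Converting the expression M1 to a DFA (subset construction, then merging equivalent states) gives the minimal DFA with states {r0, r1, r2, r3, r4}, start state r0, accepting states {r0, r1, r3} and transitions r0: x→r1, y→r2; r1: x→r3, y→r2; r2: x→r2, y→r2; r3: x→r4, y→r2; r4: x→r3, y→r2.
Exploring the product automaton M1 × M2 from the start pair (r0, A), following both machines on each input symbol, reaches 7 state pairs: (r0, A), (r1, D), (r2, D), (r3, A), (r2, C), (r2, A), (r4, D).
M1 accepts in {r0, r1, r3} and M2 accepts in {A, D}. The reachable pairs whose M1-component is accepting are (r0, A), (r1, D), (r3, A); in each of them the M2-component is accepting too, so the product for L(M1) \ L(M2) (M1-component accepting, M2-component rejecting) has no reachable accepting pair and the difference is empty.
Hence every string in L(M1) is also in L(M2).

Yes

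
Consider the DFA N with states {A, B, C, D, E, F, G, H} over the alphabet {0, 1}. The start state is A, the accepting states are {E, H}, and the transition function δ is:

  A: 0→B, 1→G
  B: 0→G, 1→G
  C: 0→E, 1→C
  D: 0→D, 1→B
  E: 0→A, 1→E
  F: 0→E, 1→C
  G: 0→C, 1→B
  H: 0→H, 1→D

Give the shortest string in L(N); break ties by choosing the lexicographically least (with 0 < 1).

A breadth-first search from A reaches an accepting state first via the path A → G → C → E on input 100.
No string of length < 3 is accepted (BFS exhausts all shorter strings without reaching an accepting state), and 100 is the lexicographically least accepting string of length 3.

100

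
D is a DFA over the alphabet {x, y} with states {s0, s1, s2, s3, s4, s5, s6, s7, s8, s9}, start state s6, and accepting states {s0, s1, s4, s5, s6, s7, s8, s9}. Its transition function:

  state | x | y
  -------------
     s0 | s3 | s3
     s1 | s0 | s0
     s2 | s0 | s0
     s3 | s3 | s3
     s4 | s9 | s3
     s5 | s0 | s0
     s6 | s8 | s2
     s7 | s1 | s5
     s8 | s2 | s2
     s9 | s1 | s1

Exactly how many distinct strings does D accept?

8

The useful subgraph on states {s0, s2, s6, s8} is acyclic, so L(D) is finite; the longest accepting path visits 4 useful states, giving maximum string length 3.
Counting accepting paths from s6 by length: 1 of length 0, 1 of length 1, 2 of length 2, 4 of length 3. Total 8.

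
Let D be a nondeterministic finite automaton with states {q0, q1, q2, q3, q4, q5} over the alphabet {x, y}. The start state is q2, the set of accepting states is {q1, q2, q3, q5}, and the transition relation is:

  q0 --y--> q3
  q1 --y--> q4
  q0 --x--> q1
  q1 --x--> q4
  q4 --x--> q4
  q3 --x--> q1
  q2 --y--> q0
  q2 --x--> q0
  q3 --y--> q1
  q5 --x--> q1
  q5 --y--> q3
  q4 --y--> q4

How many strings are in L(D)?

9

The useful subgraph on states {q0, q1, q2, q3} is acyclic, so L(D) is finite; the longest accepting path visits 4 useful states, giving maximum string length 3.
Counting accepting paths from q2 by length: 1 of length 0, 4 of length 2, 4 of length 3. Total 9.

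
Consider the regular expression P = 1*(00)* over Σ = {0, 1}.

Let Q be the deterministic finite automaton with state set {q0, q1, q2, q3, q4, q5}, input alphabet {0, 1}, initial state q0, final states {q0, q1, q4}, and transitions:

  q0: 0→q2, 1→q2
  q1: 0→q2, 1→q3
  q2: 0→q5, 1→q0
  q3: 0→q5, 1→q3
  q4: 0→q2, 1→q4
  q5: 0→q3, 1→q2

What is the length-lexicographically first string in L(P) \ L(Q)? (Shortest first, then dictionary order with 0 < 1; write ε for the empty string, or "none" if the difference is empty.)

1

The string 1 is accepted by P but not by Q.
No shorter string lies in the difference, and 1 is the lexicographically first length-1 string in L(P) \ L(Q).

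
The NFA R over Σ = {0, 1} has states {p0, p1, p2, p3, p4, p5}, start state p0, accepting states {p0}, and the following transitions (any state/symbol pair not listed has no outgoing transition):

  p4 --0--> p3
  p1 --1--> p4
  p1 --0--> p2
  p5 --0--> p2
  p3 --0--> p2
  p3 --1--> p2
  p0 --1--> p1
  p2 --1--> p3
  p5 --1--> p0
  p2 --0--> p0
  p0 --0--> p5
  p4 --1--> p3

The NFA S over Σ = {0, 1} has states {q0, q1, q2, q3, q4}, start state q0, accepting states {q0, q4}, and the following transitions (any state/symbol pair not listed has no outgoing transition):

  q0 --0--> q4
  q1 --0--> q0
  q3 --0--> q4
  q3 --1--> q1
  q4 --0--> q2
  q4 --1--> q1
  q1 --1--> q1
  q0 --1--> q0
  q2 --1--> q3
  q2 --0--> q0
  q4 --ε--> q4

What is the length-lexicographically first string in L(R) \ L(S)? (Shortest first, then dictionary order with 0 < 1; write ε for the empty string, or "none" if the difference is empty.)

The string 01 is accepted by R but not by S.
No shorter string lies in the difference, and 01 is the lexicographically first length-2 string in L(R) \ L(S).

01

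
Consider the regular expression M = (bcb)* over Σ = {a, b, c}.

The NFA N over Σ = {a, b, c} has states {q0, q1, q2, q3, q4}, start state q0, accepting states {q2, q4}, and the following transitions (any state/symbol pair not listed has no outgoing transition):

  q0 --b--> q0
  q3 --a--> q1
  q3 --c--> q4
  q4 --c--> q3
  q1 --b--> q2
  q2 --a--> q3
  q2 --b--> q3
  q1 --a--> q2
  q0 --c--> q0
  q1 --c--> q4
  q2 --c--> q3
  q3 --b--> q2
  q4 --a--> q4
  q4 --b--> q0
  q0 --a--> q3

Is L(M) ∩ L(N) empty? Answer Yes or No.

Converting the expression M to a DFA (subset construction, then merging equivalent states) gives the minimal DFA with states {m0, m1, m2, m3}, start state m0, accepting states {m0} and transitions m0: a→m1, b→m2, c→m1; m1: a→m1, b→m1, c→m1; m2: a→m1, b→m1, c→m3; m3: a→m1, b→m0, c→m1.
Exploring the product automaton M × N from the start pair (m0, q0), following both machines on each input symbol, reaches 8 state pairs: (m0, q0), (m1, q3), (m2, q0), (m1, q0), (m1, q1), (m1, q2), (m1, q4), (m3, q0).
M accepts in {m0} and N accepts in {q2, q4}; no reachable pair has both components accepting, so no string drives both machines to acceptance simultaneously and L(M) ∩ L(N) = ∅.
So no string is accepted by both, and the intersection is empty.

Yes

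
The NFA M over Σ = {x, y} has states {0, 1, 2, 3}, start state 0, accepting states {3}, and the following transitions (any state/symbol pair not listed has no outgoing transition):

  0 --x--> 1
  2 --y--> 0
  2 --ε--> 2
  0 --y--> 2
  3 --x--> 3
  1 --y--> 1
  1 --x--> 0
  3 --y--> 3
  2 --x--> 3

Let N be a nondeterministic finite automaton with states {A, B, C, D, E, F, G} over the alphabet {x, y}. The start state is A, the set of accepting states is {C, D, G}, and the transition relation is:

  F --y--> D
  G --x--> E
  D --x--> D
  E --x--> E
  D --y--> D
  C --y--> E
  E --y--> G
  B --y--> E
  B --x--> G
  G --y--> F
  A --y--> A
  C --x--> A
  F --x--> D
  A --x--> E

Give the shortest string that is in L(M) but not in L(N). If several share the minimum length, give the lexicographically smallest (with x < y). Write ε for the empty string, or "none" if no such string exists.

The string yx is accepted by M but not by N.
No shorter string lies in the difference, and yx is the lexicographically first length-2 string in L(M) \ L(N).

yx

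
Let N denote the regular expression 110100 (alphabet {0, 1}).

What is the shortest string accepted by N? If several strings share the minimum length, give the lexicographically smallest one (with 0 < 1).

110100

By inspection of the expression, no string of length less than 6 matches, and 110100 is the lexicographically first match of length 6.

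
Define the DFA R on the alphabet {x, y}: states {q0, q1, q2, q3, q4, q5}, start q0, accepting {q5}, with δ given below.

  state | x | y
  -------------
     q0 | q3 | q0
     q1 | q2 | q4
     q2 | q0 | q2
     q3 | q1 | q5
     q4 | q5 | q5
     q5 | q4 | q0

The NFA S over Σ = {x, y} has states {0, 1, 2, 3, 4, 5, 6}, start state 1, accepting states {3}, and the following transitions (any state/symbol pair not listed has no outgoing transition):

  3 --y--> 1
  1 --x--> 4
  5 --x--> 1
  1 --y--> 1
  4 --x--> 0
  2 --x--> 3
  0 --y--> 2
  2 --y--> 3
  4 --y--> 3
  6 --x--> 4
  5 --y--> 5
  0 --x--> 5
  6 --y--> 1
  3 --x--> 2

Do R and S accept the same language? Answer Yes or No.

Yes

Exploring the product automaton R × S from the start pair (q0, 1), following both machines on each input symbol, reaches 6 state pairs: (q0, 1), (q3, 4), (q1, 0), (q5, 3), (q2, 5), (q4, 2).
R accepts in {q5} and S accepts in {3}. In every reachable pair the two components are either both accepting — (q5, 3) — or both non-accepting, so no string is accepted by exactly one of the machines: L(R) \ L(S) and L(S) \ L(R) are both empty.
Hence every string is accepted by R iff it is accepted by S, and the two languages coincide.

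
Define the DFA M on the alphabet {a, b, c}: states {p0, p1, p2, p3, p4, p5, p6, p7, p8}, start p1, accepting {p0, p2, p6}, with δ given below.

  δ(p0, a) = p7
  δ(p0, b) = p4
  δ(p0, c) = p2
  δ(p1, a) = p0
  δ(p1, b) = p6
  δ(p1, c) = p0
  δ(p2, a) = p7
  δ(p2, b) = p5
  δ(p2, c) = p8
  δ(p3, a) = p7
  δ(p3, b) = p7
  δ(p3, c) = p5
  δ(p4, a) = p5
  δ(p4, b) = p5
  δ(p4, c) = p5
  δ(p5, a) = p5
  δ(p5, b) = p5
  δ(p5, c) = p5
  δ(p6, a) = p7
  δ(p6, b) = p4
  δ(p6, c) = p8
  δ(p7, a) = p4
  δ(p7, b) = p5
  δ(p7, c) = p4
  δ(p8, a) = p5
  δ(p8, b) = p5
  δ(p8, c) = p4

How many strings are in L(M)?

The useful subgraph on states {p0, p1, p2, p6} is acyclic, so L(M) is finite; the longest accepting path visits 3 useful states, giving maximum string length 2.
Counting accepting paths from p1 by length: 3 of length 1, 2 of length 2. Total 5.

5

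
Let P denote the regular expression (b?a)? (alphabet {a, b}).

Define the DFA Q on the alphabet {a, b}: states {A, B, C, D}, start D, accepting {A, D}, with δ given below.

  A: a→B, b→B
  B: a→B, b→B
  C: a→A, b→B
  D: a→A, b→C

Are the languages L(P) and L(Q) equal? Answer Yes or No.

Yes

Converting the expression P to a DFA (subset construction, then merging equivalent states) gives the minimal DFA with states {p0, p1, p2, p3}, start state p0, accepting states {p0, p1} and transitions p0: a→p1, b→p2; p1: a→p3, b→p3; p2: a→p1, b→p3; p3: a→p3, b→p3.
Exploring the product automaton P × Q from the start pair (p0, D), following both machines on each input symbol, reaches 4 state pairs: (p0, D), (p1, A), (p2, C), (p3, B).
P accepts in {p0, p1} and Q accepts in {A, D}. In every reachable pair the two components are either both accepting — (p0, D), (p1, A) — or both non-accepting, so no string is accepted by exactly one of the machines: L(P) \ L(Q) and L(Q) \ L(P) are both empty.
Hence every string is accepted by P iff it is accepted by Q, and the two languages coincide.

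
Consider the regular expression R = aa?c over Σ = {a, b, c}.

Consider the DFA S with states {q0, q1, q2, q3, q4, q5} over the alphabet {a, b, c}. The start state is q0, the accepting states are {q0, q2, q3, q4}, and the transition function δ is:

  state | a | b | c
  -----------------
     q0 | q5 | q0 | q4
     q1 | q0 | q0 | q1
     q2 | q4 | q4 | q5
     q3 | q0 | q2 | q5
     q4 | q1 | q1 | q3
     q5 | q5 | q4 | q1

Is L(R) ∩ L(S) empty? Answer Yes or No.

Converting the expression R to a DFA (subset construction, then merging equivalent states) gives the minimal DFA with states {r0, r1, r2, r3, r4}, start state r0, accepting states {r4} and transitions r0: a→r1, b→r2, c→r2; r1: a→r3, b→r2, c→r4; r2: a→r2, b→r2, c→r2; r3: a→r2, b→r2, c→r4; r4: a→r2, b→r2, c→r2.
Exploring the product automaton R × S from the start pair (r0, q0), following both machines on each input symbol, reaches 10 state pairs: (r0, q0), (r1, q5), (r2, q0), (r2, q4), (r3, q5), (r4, q1), (r2, q5), (r2, q1), (r2, q3), (r2, q2).
R accepts in {r4} and S accepts in {q0, q2, q3, q4}; no reachable pair has both components accepting, so no string drives both machines to acceptance simultaneously and L(R) ∩ L(S) = ∅.
So no string is accepted by both, and the intersection is empty.

Yes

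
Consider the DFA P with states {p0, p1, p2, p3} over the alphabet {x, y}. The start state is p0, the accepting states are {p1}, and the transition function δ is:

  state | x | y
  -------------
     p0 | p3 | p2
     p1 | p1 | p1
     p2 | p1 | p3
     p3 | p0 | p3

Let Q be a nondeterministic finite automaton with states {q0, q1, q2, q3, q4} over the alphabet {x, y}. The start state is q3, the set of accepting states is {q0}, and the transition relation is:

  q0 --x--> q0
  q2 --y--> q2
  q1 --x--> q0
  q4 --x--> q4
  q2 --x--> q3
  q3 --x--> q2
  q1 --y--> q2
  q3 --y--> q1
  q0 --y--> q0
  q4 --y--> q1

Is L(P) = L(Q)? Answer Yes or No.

Yes

Exploring the product automaton P × Q from the start pair (p0, q3), following both machines on each input symbol, reaches 4 state pairs: (p0, q3), (p3, q2), (p2, q1), (p1, q0).
P accepts in {p1} and Q accepts in {q0}. In every reachable pair the two components are either both accepting — (p1, q0) — or both non-accepting, so no string is accepted by exactly one of the machines: L(P) \ L(Q) and L(Q) \ L(P) are both empty.
Hence every string is accepted by P iff it is accepted by Q, and the two languages coincide.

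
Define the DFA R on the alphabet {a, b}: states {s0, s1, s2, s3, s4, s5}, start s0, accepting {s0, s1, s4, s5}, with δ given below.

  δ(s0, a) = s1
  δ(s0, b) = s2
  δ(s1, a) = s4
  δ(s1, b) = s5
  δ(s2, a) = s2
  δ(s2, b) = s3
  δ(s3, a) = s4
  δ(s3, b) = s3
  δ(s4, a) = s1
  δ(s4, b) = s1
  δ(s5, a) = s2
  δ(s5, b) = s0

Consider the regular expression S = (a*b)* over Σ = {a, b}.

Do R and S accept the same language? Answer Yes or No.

No

The string a is accepted by R but rejected by S.
So L(R) ≠ L(S).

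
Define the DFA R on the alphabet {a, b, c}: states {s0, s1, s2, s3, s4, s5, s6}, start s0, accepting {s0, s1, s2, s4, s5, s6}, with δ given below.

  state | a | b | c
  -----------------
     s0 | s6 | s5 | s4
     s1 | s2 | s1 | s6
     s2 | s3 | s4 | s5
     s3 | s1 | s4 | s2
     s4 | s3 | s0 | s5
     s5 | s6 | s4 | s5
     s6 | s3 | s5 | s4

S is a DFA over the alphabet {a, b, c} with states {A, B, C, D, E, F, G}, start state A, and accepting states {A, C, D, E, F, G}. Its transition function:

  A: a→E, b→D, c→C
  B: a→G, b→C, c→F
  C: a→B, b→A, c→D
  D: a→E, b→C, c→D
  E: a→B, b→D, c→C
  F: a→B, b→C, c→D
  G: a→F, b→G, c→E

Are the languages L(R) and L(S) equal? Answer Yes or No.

Yes

Exploring the product automaton R × S from the start pair (s0, A), following both machines on each input symbol, reaches 7 state pairs: (s0, A), (s6, E), (s5, D), (s4, C), (s3, B), (s1, G), (s2, F).
R accepts in {s0, s1, s2, s4, s5, s6} and S accepts in {A, C, D, E, F, G}. In every reachable pair the two components are either both accepting — (s0, A), (s6, E), (s5, D), (s4, C), (s1, G), (s2, F) — or both non-accepting, so no string is accepted by exactly one of the machines: L(R) \ L(S) and L(S) \ L(R) are both empty.
Hence every string is accepted by R iff it is accepted by S, and the two languages coincide.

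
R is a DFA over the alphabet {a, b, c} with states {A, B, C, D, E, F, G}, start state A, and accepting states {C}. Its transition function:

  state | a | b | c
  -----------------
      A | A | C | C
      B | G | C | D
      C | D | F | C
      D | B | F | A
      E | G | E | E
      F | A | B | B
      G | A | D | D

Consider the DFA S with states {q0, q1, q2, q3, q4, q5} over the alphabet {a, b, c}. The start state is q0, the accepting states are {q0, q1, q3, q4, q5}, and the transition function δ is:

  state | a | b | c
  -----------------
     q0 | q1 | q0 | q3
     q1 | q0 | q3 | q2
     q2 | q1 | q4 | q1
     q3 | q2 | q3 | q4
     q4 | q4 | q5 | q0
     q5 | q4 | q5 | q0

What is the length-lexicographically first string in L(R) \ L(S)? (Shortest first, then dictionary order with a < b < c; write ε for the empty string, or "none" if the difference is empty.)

The string ac is accepted by R but not by S.
No shorter string lies in the difference, and ac is the lexicographically first length-2 string in L(R) \ L(S).

ac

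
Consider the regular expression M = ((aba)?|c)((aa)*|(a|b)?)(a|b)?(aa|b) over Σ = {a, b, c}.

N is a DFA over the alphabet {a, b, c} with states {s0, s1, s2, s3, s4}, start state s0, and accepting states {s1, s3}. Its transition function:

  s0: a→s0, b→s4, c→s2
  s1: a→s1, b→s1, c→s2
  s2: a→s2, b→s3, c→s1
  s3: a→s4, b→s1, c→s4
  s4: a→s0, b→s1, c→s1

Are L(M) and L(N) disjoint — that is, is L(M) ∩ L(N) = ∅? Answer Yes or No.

The string bb is accepted by both M and N.
Hence L(M) ∩ L(N) ≠ ∅.

No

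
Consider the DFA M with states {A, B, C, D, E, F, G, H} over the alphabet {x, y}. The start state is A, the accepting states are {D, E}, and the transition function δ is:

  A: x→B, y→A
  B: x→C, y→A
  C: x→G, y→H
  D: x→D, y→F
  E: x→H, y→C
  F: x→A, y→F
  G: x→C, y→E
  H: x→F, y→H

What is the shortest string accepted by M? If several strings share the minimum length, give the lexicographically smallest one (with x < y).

xxxy

A breadth-first search from A reaches an accepting state first via the path A → B → C → G → E on input xxxy.
No string of length < 4 is accepted (BFS exhausts all shorter strings without reaching an accepting state), and xxxy is the lexicographically least accepting string of length 4.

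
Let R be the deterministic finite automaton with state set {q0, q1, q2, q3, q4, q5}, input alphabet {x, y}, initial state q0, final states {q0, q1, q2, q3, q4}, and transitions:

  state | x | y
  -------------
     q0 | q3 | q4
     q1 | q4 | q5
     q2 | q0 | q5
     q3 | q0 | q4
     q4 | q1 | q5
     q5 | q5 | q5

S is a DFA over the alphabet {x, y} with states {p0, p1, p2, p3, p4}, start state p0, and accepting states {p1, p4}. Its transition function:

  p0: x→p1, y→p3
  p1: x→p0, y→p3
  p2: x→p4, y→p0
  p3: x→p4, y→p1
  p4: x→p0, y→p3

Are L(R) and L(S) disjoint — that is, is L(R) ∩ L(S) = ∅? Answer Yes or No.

The string x is accepted by both R and S.
Hence L(R) ∩ L(S) ≠ ∅.

No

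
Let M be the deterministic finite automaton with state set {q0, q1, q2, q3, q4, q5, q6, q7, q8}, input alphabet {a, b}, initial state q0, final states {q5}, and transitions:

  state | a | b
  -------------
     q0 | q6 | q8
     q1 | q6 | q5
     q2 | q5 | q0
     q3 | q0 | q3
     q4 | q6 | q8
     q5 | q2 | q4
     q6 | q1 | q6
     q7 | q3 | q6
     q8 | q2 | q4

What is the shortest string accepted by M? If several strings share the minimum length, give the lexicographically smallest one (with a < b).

A breadth-first search from q0 reaches an accepting state first via the path q0 → q6 → q1 → q5 on input aab.
No string of length < 3 is accepted (BFS exhausts all shorter strings without reaching an accepting state), and aab is the lexicographically least accepting string of length 3.

aab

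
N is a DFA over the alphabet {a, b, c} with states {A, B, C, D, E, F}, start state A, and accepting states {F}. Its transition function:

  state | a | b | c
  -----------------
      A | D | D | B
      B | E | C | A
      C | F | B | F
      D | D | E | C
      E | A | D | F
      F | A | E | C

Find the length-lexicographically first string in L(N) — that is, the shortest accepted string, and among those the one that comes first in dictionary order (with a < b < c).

A breadth-first search from A reaches an accepting state first via the path A → D → E → F on input abc.
No string of length < 3 is accepted (BFS exhausts all shorter strings without reaching an accepting state), and abc is the lexicographically least accepting string of length 3.

abc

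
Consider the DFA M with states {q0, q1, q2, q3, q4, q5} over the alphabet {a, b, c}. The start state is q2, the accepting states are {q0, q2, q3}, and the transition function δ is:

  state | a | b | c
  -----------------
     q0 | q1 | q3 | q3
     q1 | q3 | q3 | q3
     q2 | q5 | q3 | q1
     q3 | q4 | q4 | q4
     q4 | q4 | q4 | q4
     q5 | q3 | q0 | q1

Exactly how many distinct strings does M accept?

The useful subgraph on states {q0, q1, q2, q3, q5} is acyclic, so L(M) is finite; the longest accepting path visits 5 useful states, giving maximum string length 4.
Counting accepting paths from q2 by length: 1 of length 0, 1 of length 1, 5 of length 2, 5 of length 3, 3 of length 4. Total 15.

15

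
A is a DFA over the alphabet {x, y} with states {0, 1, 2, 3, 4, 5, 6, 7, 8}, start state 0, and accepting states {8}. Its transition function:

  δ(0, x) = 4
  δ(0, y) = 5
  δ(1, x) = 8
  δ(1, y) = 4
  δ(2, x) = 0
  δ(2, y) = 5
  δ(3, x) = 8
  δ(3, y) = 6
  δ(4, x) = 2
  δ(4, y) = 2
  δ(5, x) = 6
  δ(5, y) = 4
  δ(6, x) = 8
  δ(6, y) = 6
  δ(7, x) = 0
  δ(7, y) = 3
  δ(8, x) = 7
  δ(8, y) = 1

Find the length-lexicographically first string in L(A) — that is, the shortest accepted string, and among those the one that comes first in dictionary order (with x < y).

yxx

A breadth-first search from 0 reaches an accepting state first via the path 0 → 5 → 6 → 8 on input yxx.
No string of length < 3 is accepted (BFS exhausts all shorter strings without reaching an accepting state), and yxx is the lexicographically least accepting string of length 3.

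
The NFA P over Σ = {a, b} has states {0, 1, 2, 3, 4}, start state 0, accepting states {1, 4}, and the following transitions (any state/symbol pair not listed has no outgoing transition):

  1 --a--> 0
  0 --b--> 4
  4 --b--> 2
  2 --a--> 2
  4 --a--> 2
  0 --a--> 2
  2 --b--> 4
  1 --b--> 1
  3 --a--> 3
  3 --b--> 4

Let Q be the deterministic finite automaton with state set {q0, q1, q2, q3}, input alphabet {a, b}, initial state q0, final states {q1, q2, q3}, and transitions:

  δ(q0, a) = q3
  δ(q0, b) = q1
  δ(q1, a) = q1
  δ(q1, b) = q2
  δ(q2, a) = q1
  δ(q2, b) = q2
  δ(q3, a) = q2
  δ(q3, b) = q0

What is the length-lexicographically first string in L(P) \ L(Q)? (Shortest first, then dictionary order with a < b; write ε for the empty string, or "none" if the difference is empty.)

ab

The string ab is accepted by P but not by Q.
No shorter string lies in the difference, and ab is the lexicographically first length-2 string in L(P) \ L(Q).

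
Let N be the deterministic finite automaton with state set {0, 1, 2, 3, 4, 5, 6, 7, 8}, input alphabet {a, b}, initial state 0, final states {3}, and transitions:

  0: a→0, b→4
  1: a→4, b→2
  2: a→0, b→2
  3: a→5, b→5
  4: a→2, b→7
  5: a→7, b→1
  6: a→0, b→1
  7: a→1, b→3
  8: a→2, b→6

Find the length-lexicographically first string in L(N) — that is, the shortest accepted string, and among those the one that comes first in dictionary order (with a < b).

A breadth-first search from 0 reaches an accepting state first via the path 0 → 4 → 7 → 3 on input bbb.
No string of length < 3 is accepted (BFS exhausts all shorter strings without reaching an accepting state), and bbb is the lexicographically least accepting string of length 3.

bbb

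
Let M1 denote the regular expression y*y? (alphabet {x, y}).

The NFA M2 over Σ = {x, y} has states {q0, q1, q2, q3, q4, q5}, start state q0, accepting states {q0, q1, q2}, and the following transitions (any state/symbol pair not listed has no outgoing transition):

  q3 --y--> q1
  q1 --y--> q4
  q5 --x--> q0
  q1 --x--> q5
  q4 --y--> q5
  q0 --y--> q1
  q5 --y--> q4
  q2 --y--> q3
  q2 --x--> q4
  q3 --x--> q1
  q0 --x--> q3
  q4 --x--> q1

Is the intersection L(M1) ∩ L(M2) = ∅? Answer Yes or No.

The empty string ε is accepted by both M1 and M2.
Hence L(M1) ∩ L(M2) ≠ ∅.

No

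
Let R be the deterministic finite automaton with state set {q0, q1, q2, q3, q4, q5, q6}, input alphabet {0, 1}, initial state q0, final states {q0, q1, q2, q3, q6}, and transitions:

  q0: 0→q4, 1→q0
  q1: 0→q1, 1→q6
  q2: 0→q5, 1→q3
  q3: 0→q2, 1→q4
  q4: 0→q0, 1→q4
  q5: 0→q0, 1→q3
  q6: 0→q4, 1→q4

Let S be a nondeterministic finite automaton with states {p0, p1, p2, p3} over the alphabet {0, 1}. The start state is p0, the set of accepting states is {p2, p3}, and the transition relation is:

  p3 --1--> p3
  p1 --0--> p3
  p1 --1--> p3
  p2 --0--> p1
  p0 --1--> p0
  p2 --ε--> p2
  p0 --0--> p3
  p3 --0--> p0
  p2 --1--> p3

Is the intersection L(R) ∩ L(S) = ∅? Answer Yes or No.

Exploring the product automaton R × S from the start pair (q0, p0), following both machines on each input symbol, reaches 2 state pairs: (q0, p0), (q4, p3).
R accepts in {q0, q1, q2, q3, q6} and S accepts in {p2, p3}; no reachable pair has both components accepting, so no string drives both machines to acceptance simultaneously and L(R) ∩ L(S) = ∅.
So no string is accepted by both, and the intersection is empty.

Yes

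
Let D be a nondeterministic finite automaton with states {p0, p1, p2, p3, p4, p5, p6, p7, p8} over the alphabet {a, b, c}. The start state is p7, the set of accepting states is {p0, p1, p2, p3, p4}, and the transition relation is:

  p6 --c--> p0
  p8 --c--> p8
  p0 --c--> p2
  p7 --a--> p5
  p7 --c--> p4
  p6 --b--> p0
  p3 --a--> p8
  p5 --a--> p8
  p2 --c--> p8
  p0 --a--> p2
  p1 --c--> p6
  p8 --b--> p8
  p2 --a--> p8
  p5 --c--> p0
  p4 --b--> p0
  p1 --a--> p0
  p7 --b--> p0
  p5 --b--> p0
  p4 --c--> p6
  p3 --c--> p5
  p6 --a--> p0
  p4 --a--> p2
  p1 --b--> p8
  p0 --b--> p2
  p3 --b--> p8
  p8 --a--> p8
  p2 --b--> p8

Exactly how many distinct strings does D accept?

30

The useful subgraph on states {p0, p2, p4, p5, p6, p7} is acyclic, so L(D) is finite; the longest accepting path visits 5 useful states, giving maximum string length 4.
Counting accepting paths from p7 by length: 2 of length 1, 7 of length 2, 12 of length 3, 9 of length 4. Total 30.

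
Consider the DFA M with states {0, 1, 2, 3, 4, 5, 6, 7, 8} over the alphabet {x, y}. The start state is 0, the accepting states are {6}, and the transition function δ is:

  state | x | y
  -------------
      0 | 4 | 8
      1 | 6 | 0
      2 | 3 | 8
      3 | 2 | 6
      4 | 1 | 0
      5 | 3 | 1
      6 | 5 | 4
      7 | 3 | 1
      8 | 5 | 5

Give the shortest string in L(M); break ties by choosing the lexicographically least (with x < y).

A breadth-first search from 0 reaches an accepting state first via the path 0 → 4 → 1 → 6 on input xxx.
No string of length < 3 is accepted (BFS exhausts all shorter strings without reaching an accepting state), and xxx is the lexicographically least accepting string of length 3.

xxx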